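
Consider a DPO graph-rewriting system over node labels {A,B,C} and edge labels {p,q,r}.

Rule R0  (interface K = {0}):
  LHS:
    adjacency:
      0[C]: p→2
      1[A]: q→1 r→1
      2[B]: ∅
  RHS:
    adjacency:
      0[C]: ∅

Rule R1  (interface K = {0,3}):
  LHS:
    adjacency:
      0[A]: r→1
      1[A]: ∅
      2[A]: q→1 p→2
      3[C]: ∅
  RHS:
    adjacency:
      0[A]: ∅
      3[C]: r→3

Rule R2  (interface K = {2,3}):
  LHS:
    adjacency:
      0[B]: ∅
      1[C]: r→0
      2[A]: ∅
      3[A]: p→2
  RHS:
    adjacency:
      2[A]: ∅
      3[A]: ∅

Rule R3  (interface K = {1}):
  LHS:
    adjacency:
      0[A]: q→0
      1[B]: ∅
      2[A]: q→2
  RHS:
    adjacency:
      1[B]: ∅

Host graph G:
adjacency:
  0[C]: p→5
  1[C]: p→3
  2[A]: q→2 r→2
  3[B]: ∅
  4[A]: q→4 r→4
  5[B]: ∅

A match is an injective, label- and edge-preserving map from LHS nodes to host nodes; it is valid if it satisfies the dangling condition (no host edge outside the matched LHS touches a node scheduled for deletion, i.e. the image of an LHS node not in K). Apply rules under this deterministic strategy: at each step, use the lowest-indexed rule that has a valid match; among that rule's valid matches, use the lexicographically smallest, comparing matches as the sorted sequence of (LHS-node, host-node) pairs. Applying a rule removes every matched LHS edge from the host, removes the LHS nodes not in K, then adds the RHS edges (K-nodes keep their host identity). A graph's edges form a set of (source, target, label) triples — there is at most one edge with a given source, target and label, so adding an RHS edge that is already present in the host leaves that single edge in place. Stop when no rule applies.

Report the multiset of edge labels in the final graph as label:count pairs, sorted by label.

Answer: (no edges)

Derivation:
initial: |V|=6 |E|=6  E = 0-p->5 1-p->3 2-q->2 2-r->2 4-q->4 4-r->4
step 1: apply R0 at {0↦0, 1↦2, 2↦5}  → |V|=4 |E|=3  E = 1-p->3 4-q->4 4-r->4
step 2: apply R0 at {0↦1, 1↦4, 2↦3}  → |V|=2 |E|=0  E = ∅
halt: no rule applies after step 2
NF edges: []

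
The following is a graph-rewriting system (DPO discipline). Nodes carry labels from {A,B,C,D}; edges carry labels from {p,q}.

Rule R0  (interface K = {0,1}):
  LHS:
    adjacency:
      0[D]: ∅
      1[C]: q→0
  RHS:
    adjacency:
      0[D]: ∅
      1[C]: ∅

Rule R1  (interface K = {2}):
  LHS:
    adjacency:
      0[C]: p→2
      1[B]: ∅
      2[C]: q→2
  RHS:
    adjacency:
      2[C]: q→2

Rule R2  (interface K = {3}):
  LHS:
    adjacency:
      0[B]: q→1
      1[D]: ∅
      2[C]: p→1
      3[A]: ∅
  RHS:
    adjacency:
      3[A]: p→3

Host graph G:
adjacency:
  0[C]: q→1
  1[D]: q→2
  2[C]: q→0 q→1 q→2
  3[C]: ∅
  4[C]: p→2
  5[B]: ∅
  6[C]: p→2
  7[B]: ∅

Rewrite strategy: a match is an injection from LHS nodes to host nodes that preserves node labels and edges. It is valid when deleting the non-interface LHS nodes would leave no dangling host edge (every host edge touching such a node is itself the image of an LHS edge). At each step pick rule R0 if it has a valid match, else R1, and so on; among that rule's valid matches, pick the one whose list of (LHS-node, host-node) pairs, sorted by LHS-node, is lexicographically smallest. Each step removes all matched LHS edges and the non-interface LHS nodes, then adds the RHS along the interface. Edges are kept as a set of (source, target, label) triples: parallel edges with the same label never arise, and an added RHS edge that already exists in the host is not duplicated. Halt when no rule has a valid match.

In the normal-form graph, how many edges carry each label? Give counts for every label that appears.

Answer: q:3

Steps:
[0] host  ⇒  8 nodes, 7 edges  {0-q->1 1-q->2 2-q->0 2-q->1 2-q->2 4-p->2 6-p->2}
[1] R0 @ {0↦1, 1↦0}  ⇒  8 nodes, 6 edges  {1-q->2 2-q->0 2-q->1 2-q->2 4-p->2 6-p->2}
[2] R0 @ {0↦1, 1↦2}  ⇒  8 nodes, 5 edges  {1-q->2 2-q->0 2-q->2 4-p->2 6-p->2}
[3] R1 @ {0↦4, 1↦5, 2↦2}  ⇒  6 nodes, 4 edges  {1-q->2 2-q->0 2-q->2 6-p->2}
[4] R1 @ {0↦6, 1↦7, 2↦2}  ⇒  4 nodes, 3 edges  {1-q->2 2-q->0 2-q->2}
final graph: no rule applies after step 4
NF edges: [(1, 2, 'q'), (2, 0, 'q'), (2, 2, 'q')]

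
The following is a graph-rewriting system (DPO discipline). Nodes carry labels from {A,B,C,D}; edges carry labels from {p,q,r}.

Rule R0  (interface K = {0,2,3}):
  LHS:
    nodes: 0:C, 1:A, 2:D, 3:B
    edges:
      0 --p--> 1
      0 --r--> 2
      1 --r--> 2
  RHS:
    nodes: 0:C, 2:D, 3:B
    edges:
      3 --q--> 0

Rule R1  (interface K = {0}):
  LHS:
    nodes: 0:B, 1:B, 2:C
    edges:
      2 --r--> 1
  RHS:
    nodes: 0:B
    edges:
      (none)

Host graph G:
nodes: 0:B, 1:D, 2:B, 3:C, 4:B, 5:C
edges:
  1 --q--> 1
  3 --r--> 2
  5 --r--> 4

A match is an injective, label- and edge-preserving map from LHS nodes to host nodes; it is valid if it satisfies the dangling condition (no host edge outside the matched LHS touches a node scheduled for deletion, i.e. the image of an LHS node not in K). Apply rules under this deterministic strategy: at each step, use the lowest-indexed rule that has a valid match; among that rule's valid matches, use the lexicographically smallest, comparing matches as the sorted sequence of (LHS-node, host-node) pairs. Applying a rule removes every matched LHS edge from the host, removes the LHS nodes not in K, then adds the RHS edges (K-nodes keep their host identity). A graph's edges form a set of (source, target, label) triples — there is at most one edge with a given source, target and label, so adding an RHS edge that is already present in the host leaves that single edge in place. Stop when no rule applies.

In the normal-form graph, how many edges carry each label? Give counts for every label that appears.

[0] host  ⇒  6 nodes, 3 edges  {1-q->1 3-r->2 5-r->4}
[1] R1 @ {0↦0, 1↦2, 2↦3}  ⇒  4 nodes, 2 edges  {1-q->1 5-r->4}
[2] R1 @ {0↦0, 1↦4, 2↦5}  ⇒  2 nodes, 1 edges  {1-q->1}
final graph: no rule applies after step 2
NF edges: [(1, 1, 'q')]

Answer: q:1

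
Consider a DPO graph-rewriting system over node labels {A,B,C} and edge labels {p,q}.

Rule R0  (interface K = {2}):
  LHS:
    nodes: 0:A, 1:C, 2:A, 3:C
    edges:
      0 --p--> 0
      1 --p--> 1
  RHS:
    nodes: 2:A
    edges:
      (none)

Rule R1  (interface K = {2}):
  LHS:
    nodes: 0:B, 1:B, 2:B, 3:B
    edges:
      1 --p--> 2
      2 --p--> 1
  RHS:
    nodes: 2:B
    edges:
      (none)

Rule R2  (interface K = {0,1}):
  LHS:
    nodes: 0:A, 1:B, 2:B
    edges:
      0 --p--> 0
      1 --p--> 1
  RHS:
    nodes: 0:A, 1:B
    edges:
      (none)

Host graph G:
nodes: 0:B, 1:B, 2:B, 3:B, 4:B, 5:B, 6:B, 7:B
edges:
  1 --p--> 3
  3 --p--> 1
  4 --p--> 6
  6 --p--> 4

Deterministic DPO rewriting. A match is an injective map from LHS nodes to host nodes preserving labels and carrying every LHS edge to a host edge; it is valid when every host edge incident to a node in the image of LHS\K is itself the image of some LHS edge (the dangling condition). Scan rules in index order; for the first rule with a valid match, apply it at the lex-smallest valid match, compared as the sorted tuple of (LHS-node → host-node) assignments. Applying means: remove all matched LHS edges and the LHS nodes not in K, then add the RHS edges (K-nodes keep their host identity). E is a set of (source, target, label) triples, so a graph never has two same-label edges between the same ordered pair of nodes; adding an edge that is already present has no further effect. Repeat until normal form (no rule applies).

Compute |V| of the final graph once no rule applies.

initial: |V|=8 |E|=4  E = 1-p->3 3-p->1 4-p->6 6-p->4
step 1: apply R1 at {0↦0, 1↦1, 2↦3, 3↦2}  → |V|=5 |E|=2  E = 4-p->6 6-p->4
step 2: apply R1 at {0↦3, 1↦4, 2↦6, 3↦5}  → |V|=2 |E|=0  E = ∅
final graph: no rule applies after step 2
NF nodes: {6:B, 7:B}

Answer: 2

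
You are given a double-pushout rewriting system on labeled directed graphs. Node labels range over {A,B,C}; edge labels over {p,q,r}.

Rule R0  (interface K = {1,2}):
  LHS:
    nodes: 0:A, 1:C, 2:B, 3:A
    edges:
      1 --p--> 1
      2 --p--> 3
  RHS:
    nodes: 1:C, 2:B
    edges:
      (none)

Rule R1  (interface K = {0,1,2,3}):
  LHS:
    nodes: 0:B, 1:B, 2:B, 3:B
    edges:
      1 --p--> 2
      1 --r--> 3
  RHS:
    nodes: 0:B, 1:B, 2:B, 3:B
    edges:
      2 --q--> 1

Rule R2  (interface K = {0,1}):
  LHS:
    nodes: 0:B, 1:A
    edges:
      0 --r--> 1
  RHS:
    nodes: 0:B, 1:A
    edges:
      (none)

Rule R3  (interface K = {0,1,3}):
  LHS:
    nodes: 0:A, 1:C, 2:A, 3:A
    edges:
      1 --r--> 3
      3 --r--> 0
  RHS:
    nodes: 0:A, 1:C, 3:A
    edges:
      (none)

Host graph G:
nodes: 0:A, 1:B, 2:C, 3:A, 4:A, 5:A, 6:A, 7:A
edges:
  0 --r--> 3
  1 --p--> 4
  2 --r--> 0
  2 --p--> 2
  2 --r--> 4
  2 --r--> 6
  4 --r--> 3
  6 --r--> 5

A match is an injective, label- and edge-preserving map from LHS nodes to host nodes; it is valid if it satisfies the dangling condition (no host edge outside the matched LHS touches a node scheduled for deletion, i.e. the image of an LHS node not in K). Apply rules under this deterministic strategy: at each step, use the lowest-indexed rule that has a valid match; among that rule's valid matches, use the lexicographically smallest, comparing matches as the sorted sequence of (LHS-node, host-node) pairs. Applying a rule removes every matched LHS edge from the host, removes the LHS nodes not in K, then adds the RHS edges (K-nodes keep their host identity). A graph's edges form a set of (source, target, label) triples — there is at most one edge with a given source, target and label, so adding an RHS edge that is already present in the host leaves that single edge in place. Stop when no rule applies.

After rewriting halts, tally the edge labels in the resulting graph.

[0] host  ⇒  8 nodes, 8 edges  {0-r->3 1-p->4 2-r->0 2-p->2 2-r->4 2-r->6 4-r->3 6-r->5}
[1] R3 @ {0↦3, 1↦2, 2↦7, 3↦0}  ⇒  7 nodes, 6 edges  {1-p->4 2-p->2 2-r->4 2-r->6 4-r->3 6-r->5}
[2] R3 @ {0↦3, 1↦2, 2↦0, 3↦4}  ⇒  6 nodes, 4 edges  {1-p->4 2-p->2 2-r->6 6-r->5}
[3] R0 @ {0↦3, 1↦2, 2↦1, 3↦4}  ⇒  4 nodes, 2 edges  {2-r->6 6-r->5}
final graph: no rule applies after step 3
NF edges: [(2, 6, 'r'), (6, 5, 'r')]

Answer: r:2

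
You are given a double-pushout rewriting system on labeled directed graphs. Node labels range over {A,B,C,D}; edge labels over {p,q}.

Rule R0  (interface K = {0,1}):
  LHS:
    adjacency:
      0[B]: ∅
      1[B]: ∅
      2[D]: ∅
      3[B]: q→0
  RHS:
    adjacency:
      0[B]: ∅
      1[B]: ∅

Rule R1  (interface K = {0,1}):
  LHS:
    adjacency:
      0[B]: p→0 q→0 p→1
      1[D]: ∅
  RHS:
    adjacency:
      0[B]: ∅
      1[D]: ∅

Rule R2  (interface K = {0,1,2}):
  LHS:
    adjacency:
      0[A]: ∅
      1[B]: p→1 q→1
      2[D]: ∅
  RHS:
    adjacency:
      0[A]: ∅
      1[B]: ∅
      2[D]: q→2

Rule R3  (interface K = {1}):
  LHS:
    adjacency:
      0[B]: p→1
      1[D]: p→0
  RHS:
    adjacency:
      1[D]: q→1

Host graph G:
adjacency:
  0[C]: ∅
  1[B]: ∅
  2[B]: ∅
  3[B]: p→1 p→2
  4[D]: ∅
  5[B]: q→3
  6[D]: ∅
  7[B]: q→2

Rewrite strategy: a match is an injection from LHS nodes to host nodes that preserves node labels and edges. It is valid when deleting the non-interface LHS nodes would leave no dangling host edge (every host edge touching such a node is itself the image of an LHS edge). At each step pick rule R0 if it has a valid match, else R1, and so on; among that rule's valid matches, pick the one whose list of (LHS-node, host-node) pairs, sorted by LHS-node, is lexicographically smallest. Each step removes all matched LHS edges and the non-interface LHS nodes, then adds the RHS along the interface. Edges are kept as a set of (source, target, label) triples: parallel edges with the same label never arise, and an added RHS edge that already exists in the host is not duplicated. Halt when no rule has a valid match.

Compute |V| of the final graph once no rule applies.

[0] host  ⇒  8 nodes, 4 edges  {3-p->1 3-p->2 5-q->3 7-q->2}
[1] R0 @ {0↦2, 1↦1, 2↦4, 3↦7}  ⇒  6 nodes, 3 edges  {3-p->1 3-p->2 5-q->3}
[2] R0 @ {0↦3, 1↦1, 2↦6, 3↦5}  ⇒  4 nodes, 2 edges  {3-p->1 3-p->2}
halt: no rule applies after step 2
NF nodes: {0:C, 1:B, 2:B, 3:B}

Answer: 4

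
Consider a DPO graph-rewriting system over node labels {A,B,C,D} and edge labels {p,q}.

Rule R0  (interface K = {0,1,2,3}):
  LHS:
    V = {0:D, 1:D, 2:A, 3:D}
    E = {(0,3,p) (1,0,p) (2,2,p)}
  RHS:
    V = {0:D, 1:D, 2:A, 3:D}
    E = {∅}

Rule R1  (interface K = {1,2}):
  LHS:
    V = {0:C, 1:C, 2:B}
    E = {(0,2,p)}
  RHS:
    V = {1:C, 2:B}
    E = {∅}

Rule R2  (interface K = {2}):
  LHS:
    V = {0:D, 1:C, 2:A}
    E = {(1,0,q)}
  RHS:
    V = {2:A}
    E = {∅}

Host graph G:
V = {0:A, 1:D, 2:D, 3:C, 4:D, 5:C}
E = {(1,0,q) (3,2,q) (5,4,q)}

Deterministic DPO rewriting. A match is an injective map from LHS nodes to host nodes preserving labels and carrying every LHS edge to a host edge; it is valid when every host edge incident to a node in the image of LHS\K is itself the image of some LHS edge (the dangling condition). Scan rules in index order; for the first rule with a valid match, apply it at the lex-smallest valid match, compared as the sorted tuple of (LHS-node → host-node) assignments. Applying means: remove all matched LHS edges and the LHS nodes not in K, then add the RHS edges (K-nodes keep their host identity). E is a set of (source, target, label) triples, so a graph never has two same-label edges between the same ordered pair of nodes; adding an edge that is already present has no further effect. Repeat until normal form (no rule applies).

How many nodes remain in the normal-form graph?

initial: |V|=6 |E|=3  E = 1-q->0 3-q->2 5-q->4
step 1: apply R2 at {0↦2, 1↦3, 2↦0}  → |V|=4 |E|=2  E = 1-q->0 5-q->4
step 2: apply R2 at {0↦4, 1↦5, 2↦0}  → |V|=2 |E|=1  E = 1-q->0
normal form: no rule applies after step 2
NF nodes: {0:A, 1:D}

Answer: 2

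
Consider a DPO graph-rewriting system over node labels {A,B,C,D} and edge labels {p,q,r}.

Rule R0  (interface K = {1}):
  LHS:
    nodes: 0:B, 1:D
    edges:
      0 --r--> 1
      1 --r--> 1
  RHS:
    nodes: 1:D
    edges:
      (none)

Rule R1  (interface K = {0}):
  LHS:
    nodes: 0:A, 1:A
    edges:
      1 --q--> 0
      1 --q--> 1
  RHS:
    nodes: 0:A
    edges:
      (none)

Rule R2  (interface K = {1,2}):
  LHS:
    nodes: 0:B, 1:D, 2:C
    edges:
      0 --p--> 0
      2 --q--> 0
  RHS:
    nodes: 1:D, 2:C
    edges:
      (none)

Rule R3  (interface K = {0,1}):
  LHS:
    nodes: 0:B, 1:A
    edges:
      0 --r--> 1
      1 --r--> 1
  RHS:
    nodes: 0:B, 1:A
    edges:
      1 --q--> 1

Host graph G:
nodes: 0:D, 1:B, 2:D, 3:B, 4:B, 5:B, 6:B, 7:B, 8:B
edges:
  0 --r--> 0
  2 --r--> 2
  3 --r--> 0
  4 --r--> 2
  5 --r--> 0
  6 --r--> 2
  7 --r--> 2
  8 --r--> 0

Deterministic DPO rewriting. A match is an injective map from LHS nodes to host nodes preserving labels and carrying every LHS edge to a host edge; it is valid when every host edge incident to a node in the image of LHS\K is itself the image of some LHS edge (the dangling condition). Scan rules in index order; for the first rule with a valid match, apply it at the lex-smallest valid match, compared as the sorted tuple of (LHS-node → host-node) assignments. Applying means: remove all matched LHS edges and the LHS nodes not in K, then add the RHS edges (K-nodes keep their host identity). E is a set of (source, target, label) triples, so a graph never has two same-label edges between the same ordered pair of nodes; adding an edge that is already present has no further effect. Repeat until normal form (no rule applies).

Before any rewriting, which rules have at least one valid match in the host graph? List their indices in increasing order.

Answer: [R0]

Rewrite trace:
R0: 6 valid matches — {0↦3, 1↦0}, {0↦4, 1↦2}, {0↦5, 1↦0} (+3 more)
R1: no valid match — LHS pattern not found
R2: no valid match — LHS pattern not found
R3: no valid match — LHS pattern not found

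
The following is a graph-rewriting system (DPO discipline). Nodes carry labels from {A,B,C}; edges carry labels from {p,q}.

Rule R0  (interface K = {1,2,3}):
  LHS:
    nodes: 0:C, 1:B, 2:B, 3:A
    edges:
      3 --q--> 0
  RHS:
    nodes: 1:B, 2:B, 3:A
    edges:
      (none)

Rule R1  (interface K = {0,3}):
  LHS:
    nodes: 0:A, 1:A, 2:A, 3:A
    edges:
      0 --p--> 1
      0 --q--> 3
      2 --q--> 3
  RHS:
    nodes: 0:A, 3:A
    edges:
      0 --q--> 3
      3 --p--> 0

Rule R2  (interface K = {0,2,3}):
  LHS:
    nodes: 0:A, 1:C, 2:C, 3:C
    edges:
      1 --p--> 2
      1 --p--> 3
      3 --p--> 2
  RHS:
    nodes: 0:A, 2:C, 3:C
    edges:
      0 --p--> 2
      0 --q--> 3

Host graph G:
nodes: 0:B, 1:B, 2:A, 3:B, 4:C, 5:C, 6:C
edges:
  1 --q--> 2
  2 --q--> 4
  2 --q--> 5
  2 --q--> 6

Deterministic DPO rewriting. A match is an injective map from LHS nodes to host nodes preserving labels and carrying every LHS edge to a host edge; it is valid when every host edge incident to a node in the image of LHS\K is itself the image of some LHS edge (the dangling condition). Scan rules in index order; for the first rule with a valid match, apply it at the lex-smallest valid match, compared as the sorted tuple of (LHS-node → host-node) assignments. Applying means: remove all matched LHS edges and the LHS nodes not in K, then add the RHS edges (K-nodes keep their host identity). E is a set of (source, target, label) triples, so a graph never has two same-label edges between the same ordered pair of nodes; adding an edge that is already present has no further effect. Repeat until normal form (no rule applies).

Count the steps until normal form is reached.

[0] host  ⇒  7 nodes, 4 edges  {1-q->2 2-q->4 2-q->5 2-q->6}
[1] R0 @ {0↦4, 1↦0, 2↦1, 3↦2}  ⇒  6 nodes, 3 edges  {1-q->2 2-q->5 2-q->6}
[2] R0 @ {0↦5, 1↦0, 2↦1, 3↦2}  ⇒  5 nodes, 2 edges  {1-q->2 2-q->6}
[3] R0 @ {0↦6, 1↦0, 2↦1, 3↦2}  ⇒  4 nodes, 1 edges  {1-q->2}
halt: no rule applies after step 3

Answer: 3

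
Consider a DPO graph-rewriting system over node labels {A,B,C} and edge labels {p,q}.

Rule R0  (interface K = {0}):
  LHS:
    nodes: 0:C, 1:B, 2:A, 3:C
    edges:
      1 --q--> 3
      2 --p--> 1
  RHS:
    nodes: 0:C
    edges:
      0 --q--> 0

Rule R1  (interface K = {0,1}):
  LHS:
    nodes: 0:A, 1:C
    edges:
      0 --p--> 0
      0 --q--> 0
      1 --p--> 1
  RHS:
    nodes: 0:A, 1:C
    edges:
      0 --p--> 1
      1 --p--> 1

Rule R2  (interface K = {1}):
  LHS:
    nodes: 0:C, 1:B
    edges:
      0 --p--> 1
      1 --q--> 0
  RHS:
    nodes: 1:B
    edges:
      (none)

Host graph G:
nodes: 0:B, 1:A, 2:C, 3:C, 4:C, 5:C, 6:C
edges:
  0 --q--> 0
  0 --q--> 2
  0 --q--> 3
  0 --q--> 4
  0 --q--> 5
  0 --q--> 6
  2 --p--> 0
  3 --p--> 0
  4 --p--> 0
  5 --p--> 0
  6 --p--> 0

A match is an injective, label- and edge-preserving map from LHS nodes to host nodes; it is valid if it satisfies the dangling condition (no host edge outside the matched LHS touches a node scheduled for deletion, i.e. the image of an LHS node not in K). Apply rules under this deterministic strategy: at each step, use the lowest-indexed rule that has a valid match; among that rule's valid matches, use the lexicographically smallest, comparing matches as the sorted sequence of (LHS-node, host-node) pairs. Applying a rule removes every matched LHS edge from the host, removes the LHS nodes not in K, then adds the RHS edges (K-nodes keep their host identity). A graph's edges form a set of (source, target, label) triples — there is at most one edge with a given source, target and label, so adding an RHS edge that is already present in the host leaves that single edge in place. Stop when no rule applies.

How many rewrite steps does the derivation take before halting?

start.  V:7 E:11  edges: 0-q->0 0-q->2 0-q->3 0-q->4 0-q->5 0-q->6 2-p->0 3-p->0 4-p->0 5-p->0 6-p->0
1. fire R2 via {0↦2, 1↦0}  →  V:6 E:9  edges: 0-q->0 0-q->3 0-q->4 0-q->5 0-q->6 3-p->0 4-p->0 5-p->0 6-p->0
2. fire R2 via {0↦3, 1↦0}  →  V:5 E:7  edges: 0-q->0 0-q->4 0-q->5 0-q->6 4-p->0 5-p->0 6-p->0
3. fire R2 via {0↦4, 1↦0}  →  V:4 E:5  edges: 0-q->0 0-q->5 0-q->6 5-p->0 6-p->0
4. fire R2 via {0↦5, 1↦0}  →  V:3 E:3  edges: 0-q->0 0-q->6 6-p->0
5. fire R2 via {0↦6, 1↦0}  →  V:2 E:1  edges: 0-q->0
halt: no rule applies after step 5

Answer: 5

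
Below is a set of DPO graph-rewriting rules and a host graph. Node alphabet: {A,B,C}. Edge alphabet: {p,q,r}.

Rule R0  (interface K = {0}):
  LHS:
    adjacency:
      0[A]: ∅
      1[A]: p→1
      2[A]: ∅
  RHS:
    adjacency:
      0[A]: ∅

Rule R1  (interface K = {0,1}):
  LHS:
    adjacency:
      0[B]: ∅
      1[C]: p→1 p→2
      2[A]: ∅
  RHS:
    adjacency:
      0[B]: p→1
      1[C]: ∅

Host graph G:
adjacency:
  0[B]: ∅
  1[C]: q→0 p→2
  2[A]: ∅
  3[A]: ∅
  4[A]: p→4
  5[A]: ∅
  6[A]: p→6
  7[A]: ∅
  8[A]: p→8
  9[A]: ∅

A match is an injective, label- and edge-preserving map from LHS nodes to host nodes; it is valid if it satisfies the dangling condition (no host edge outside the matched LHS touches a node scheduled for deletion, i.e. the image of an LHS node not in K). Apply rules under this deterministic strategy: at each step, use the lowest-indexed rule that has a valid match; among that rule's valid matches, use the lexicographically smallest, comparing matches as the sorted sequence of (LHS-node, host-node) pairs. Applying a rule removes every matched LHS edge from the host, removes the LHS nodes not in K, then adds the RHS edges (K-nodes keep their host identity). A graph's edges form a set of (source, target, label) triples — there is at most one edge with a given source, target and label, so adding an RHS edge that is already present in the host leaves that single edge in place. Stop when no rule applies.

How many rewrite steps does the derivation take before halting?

Answer: 3

Rewrite trace:
[0] host  ⇒  10 nodes, 5 edges  {1-q->0 1-p->2 4-p->4 6-p->6 8-p->8}
[1] R0 @ {0↦2, 1↦4, 2↦3}  ⇒  8 nodes, 4 edges  {1-q->0 1-p->2 6-p->6 8-p->8}
[2] R0 @ {0↦2, 1↦6, 2↦5}  ⇒  6 nodes, 3 edges  {1-q->0 1-p->2 8-p->8}
[3] R0 @ {0↦2, 1↦8, 2↦7}  ⇒  4 nodes, 2 edges  {1-q->0 1-p->2}
normal form: no rule applies after step 3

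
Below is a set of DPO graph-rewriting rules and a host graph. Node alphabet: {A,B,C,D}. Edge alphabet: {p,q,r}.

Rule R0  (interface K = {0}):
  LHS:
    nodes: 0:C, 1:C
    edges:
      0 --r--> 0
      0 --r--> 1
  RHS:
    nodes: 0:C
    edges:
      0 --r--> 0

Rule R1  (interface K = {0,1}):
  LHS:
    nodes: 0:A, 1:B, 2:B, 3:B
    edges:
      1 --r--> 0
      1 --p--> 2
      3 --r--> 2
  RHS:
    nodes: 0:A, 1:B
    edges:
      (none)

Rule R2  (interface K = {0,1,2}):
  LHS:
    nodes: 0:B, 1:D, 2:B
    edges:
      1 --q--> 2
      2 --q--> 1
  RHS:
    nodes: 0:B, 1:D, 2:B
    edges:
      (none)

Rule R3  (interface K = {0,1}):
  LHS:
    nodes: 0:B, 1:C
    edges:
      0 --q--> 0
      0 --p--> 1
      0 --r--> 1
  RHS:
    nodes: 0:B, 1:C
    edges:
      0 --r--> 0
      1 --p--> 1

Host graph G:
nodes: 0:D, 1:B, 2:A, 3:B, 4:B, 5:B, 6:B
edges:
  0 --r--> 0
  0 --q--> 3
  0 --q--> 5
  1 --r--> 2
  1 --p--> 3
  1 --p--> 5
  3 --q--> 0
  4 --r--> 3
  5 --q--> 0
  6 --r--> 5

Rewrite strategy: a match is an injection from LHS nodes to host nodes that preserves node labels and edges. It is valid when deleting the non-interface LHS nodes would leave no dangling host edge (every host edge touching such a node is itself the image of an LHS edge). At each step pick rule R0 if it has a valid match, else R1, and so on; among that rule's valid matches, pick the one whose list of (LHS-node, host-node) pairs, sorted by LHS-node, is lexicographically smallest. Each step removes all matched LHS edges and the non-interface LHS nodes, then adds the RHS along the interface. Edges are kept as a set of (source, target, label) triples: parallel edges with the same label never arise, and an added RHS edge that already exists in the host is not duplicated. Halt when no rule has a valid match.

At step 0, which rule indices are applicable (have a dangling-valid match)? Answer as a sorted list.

R0: no valid match — LHS pattern not found
R1: no valid match — 2 raw matches, all fail dangling condition
R2: 8 valid matches — {0↦1, 1↦0, 2↦3}, {0↦1, 1↦0, 2↦5}, {0↦3, 1↦0, 2↦5} (+5 more)
R3: no valid match — LHS pattern not found

Answer: [R2]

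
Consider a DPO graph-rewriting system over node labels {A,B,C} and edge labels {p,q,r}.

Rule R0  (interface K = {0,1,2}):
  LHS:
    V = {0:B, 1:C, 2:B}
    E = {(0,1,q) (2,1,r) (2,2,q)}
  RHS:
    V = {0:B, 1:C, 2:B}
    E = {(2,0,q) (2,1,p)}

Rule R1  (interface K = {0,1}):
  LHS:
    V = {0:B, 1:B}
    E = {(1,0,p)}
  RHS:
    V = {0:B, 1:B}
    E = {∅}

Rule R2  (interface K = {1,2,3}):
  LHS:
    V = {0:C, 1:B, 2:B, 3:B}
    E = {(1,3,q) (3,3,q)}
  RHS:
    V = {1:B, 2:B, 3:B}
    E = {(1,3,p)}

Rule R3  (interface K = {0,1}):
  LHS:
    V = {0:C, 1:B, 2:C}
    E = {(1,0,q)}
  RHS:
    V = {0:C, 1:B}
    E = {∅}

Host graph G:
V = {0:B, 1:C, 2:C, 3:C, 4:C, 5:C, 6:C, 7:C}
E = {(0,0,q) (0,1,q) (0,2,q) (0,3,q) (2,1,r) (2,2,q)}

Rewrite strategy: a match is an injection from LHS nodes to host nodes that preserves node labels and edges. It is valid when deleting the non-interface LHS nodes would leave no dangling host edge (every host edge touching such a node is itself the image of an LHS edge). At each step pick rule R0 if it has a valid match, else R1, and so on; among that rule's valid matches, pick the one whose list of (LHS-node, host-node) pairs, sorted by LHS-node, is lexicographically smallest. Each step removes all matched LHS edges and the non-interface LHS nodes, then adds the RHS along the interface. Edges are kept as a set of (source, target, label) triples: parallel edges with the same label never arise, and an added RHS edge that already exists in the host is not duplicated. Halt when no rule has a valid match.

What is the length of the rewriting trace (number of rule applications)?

Answer: 3

Rewrite trace:
[0] host  ⇒  8 nodes, 6 edges  {0-q->0 0-q->1 0-q->2 0-q->3 2-r->1 2-q->2}
[1] R3 @ {0↦1, 1↦0, 2↦4}  ⇒  7 nodes, 5 edges  {0-q->0 0-q->2 0-q->3 2-r->1 2-q->2}
[2] R3 @ {0↦2, 1↦0, 2↦5}  ⇒  6 nodes, 4 edges  {0-q->0 0-q->3 2-r->1 2-q->2}
[3] R3 @ {0↦3, 1↦0, 2↦6}  ⇒  5 nodes, 3 edges  {0-q->0 2-r->1 2-q->2}
normal form: no rule applies after step 3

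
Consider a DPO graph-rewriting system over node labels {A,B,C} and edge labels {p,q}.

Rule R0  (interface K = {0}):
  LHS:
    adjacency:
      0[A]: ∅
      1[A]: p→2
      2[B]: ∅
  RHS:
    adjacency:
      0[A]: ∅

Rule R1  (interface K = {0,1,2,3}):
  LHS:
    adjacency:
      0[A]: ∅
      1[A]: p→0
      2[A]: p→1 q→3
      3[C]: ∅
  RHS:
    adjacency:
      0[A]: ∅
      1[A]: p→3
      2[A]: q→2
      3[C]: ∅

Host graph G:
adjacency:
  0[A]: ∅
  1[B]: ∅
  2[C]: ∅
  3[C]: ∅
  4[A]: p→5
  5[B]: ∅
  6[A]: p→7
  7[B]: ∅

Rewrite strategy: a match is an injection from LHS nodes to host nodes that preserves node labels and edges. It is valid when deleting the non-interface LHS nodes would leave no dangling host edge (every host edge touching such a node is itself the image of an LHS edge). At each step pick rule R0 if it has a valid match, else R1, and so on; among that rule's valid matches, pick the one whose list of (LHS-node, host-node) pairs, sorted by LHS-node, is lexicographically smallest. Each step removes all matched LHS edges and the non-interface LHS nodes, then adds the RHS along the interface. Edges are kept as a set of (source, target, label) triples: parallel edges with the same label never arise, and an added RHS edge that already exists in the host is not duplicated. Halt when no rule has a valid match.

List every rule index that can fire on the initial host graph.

Answer: [R0]

Derivation:
R0: 4 valid matches — {0↦0, 1↦4, 2↦5}, {0↦0, 1↦6, 2↦7}, {0↦4, 1↦6, 2↦7} (+1 more)
R1: no valid match — LHS pattern not found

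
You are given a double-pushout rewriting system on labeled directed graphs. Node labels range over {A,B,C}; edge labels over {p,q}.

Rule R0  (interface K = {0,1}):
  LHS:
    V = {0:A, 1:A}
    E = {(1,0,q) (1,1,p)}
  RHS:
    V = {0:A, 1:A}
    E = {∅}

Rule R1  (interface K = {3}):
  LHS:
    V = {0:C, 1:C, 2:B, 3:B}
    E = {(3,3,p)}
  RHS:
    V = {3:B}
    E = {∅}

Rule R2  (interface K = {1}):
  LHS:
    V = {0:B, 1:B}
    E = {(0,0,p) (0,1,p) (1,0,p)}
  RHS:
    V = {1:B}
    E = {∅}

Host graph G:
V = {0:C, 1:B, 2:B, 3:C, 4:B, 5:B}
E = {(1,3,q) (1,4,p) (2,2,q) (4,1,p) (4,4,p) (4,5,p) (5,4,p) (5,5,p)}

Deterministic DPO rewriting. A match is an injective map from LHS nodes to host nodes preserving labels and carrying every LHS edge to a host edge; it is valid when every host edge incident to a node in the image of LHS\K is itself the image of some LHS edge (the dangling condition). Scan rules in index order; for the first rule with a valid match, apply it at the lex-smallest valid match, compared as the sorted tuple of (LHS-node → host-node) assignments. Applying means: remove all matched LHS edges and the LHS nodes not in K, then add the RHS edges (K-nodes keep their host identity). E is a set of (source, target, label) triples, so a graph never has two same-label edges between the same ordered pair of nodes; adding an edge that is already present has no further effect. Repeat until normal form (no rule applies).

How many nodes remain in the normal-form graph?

[0] host  ⇒  6 nodes, 8 edges  {1-q->3 1-p->4 2-q->2 4-p->1 4-p->4 4-p->5 5-p->4 5-p->5}
[1] R2 @ {0↦5, 1↦4}  ⇒  5 nodes, 5 edges  {1-q->3 1-p->4 2-q->2 4-p->1 4-p->4}
[2] R2 @ {0↦4, 1↦1}  ⇒  4 nodes, 2 edges  {1-q->3 2-q->2}
final graph: no rule applies after step 2
NF nodes: {0:C, 1:B, 2:B, 3:C}

Answer: 4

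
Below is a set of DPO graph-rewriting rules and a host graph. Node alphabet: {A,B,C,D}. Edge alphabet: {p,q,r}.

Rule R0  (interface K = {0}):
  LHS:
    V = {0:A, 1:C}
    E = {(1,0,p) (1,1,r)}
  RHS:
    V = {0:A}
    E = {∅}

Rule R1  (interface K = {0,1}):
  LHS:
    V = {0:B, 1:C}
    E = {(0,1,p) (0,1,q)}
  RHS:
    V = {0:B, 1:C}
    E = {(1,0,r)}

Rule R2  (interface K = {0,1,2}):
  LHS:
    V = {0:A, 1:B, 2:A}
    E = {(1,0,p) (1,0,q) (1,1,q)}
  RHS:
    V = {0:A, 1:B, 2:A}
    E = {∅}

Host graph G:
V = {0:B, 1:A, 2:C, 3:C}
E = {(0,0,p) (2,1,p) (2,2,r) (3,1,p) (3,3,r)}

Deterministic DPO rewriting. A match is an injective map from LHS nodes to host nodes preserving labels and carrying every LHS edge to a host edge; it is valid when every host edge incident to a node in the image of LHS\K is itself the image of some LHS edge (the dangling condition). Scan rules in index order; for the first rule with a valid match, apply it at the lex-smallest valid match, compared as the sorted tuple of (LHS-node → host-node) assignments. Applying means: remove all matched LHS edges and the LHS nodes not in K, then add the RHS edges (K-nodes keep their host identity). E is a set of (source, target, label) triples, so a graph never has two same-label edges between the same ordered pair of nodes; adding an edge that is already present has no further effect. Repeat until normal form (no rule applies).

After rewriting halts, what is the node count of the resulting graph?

Answer: 2

Steps:
start.  V:4 E:5  edges: 0-p->0 2-p->1 2-r->2 3-p->1 3-r->3
1. fire R0 via {0↦1, 1↦2}  →  V:3 E:3  edges: 0-p->0 3-p->1 3-r->3
2. fire R0 via {0↦1, 1↦3}  →  V:2 E:1  edges: 0-p->0
normal form: no rule applies after step 2
NF nodes: {0:B, 1:A}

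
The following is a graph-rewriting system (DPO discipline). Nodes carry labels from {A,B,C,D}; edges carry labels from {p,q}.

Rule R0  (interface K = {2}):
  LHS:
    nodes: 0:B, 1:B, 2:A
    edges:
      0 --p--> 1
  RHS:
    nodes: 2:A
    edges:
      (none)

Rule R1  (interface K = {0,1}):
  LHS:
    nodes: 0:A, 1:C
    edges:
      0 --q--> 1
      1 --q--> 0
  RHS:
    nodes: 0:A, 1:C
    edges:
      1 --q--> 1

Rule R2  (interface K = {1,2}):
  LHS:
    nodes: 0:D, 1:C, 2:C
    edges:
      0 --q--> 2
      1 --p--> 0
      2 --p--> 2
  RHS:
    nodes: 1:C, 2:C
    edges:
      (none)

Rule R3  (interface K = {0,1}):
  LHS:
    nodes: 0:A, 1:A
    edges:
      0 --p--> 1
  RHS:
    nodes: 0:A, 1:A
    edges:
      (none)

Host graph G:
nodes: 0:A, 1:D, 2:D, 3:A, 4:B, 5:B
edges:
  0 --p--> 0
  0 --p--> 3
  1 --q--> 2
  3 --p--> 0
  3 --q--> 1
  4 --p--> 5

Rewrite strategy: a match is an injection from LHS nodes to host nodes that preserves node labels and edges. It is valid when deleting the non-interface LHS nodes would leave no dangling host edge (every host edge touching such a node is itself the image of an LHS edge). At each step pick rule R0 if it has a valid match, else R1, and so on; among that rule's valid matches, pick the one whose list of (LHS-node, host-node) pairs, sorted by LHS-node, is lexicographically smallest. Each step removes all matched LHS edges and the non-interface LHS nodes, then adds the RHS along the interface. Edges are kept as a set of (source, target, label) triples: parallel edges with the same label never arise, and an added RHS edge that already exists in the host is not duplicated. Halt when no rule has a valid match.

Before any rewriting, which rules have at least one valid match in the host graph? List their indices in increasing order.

R0: 2 valid matches — {0↦4, 1↦5, 2↦0}, {0↦4, 1↦5, 2↦3}
R1: no valid match — LHS pattern not found
R2: no valid match — LHS pattern not found
R3: 2 valid matches — {0↦0, 1↦3}, {0↦3, 1↦0}

Answer: [R0,R3]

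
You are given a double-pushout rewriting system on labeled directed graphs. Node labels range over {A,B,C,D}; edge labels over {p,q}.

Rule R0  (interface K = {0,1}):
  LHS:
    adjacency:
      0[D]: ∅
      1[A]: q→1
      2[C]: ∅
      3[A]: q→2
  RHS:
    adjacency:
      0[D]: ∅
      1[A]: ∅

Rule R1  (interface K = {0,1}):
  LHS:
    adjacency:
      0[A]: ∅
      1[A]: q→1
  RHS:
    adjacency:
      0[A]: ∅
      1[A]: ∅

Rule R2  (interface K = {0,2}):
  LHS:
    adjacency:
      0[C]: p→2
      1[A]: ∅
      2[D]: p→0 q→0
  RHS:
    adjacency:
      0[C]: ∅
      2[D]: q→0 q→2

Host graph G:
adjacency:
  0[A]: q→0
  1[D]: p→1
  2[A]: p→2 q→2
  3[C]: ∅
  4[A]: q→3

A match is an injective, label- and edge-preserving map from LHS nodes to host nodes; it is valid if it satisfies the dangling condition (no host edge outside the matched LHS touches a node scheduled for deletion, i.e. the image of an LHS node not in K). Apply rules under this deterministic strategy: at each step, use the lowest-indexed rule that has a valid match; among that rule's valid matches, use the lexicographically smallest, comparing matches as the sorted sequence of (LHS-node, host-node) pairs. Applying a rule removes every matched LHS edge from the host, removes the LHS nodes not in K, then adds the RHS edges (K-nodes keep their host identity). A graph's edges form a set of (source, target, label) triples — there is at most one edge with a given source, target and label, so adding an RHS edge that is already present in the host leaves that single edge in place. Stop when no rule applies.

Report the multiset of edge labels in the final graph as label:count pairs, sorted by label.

start.  V:5 E:5  edges: 0-q->0 1-p->1 2-p->2 2-q->2 4-q->3
1. fire R0 via {0↦1, 1↦0, 2↦3, 3↦4}  →  V:3 E:3  edges: 1-p->1 2-p->2 2-q->2
2. fire R1 via {0↦0, 1↦2}  →  V:3 E:2  edges: 1-p->1 2-p->2
halt: no rule applies after step 2
NF edges: [(1, 1, 'p'), (2, 2, 'p')]

Answer: p:2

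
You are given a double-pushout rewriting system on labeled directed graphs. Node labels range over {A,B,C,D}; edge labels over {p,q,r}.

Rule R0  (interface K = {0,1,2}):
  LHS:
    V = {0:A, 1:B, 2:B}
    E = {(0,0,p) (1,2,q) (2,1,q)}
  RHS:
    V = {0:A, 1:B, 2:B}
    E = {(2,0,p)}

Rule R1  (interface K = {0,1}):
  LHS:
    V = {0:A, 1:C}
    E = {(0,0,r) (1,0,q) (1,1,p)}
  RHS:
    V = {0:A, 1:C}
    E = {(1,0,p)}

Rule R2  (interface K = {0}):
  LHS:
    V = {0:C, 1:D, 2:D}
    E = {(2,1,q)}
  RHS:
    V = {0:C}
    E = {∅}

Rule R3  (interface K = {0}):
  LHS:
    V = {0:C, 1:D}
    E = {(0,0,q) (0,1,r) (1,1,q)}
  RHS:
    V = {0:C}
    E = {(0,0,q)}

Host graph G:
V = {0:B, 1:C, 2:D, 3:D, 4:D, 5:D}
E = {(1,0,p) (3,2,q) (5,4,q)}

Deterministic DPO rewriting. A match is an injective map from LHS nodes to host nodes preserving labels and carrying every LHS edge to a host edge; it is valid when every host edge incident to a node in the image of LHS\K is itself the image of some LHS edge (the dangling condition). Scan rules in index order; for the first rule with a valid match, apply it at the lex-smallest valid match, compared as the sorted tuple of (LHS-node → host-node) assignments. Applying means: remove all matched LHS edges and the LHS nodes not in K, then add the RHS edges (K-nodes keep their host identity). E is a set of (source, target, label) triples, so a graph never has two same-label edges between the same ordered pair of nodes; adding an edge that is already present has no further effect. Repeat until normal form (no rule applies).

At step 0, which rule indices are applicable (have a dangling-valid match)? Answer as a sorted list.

Answer: [R2]

Rewrite trace:
R0: no valid match — LHS pattern not found
R1: no valid match — LHS pattern not found
R2: 2 valid matches — {0↦1, 1↦2, 2↦3}, {0↦1, 1↦4, 2↦5}
R3: no valid match — LHS pattern not found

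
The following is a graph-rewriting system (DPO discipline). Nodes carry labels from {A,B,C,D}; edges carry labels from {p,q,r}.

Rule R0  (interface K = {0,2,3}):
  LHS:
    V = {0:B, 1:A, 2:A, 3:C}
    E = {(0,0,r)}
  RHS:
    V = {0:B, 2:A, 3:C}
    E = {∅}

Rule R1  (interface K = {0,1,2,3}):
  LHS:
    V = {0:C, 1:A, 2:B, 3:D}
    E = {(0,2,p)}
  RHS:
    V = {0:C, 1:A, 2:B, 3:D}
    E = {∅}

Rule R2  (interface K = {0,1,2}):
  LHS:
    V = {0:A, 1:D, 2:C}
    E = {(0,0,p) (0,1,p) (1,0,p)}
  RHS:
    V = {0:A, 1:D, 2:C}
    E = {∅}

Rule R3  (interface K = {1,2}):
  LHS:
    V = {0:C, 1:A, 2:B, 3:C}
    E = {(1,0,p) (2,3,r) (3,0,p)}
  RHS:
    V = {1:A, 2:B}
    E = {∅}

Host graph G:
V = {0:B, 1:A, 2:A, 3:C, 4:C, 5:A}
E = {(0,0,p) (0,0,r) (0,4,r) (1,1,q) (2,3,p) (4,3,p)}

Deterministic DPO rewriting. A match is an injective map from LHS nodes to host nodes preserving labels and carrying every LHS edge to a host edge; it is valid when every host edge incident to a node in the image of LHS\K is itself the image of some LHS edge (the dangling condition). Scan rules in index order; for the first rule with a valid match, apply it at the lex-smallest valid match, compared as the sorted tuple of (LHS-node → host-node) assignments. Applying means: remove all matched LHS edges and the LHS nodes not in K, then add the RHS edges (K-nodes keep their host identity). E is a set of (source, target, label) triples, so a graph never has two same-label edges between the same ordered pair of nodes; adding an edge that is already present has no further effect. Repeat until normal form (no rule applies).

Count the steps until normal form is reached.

Answer: 2

Rewrite trace:
[0] host  ⇒  6 nodes, 6 edges  {0-p->0 0-r->0 0-r->4 1-q->1 2-p->3 4-p->3}
[1] R0 @ {0↦0, 1↦5, 2↦1, 3↦3}  ⇒  5 nodes, 5 edges  {0-p->0 0-r->4 1-q->1 2-p->3 4-p->3}
[2] R3 @ {0↦3, 1↦2, 2↦0, 3↦4}  ⇒  3 nodes, 2 edges  {0-p->0 1-q->1}
final graph: no rule applies after step 2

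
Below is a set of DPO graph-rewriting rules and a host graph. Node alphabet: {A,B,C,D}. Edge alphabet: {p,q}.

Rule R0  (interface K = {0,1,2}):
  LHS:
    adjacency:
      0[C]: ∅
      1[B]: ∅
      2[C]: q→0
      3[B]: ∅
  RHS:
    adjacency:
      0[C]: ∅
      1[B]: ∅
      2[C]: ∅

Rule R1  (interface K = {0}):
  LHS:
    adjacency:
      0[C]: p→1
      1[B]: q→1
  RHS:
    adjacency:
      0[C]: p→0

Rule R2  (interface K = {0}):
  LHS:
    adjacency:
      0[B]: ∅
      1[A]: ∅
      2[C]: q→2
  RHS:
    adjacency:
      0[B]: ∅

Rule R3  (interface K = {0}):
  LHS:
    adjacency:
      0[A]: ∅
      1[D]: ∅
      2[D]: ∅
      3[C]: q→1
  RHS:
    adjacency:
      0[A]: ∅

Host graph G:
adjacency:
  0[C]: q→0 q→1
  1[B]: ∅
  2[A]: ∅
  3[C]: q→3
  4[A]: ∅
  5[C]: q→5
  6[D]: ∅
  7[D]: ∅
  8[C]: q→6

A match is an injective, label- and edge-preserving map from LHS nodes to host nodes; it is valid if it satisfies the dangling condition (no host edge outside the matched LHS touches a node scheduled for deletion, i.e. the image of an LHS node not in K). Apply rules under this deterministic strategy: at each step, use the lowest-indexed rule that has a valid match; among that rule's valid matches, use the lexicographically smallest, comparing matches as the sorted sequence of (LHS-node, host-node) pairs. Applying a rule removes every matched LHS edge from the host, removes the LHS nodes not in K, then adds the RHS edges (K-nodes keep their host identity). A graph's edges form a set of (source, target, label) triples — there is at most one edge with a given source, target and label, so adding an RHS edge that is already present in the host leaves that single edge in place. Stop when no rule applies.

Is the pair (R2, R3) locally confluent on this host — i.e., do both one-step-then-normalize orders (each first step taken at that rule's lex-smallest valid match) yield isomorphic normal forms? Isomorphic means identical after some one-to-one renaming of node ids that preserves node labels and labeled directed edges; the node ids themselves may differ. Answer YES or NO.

branch R2-first: apply at {0↦1, 1↦2, 2↦3} → |E|=4, then 1 more step(s) → NF |V|=5 |E|=3 V={0:C, 1:B, 6:D, 7:D, 8:C} E=0-q->0 0-q->1 8-q->6
branch R3-first: apply at {0↦2, 1↦6, 2↦7, 3↦8} → |E|=4, then 2 more step(s) → NF |V|=2 |E|=2 V={0:C, 1:B} E=0-q->0 0-q->1
graphs not isomorphic

Answer: NO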